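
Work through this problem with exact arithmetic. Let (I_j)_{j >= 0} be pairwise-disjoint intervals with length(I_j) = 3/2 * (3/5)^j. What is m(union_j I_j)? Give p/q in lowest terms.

By countable additivity of the Lebesgue measure on pairwise disjoint measurable sets,
  m(union_{j >= 0} I_j) = sum_{j >= 0} m(I_j) = sum_{j >= 0} a * r^j,
  with a = 3/2 and r = 3/5.
Since 0 < r = 3/5 < 1, the geometric series converges:
  sum_{j >= 0} a * r^j = a / (1 - r).
  = 3/2 / (1 - 3/5)
  = 3/2 / (2/5)
  = 15/4.

15/4


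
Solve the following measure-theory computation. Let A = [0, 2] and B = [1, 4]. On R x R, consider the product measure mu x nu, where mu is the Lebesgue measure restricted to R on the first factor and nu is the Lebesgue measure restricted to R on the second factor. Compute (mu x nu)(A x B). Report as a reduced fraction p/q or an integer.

For a measurable rectangle A x B, the product measure satisfies
  (mu x nu)(A x B) = mu(A) * nu(B).
  mu(A) = 2.
  nu(B) = 3.
  (mu x nu)(A x B) = 2 * 3 = 6.

6


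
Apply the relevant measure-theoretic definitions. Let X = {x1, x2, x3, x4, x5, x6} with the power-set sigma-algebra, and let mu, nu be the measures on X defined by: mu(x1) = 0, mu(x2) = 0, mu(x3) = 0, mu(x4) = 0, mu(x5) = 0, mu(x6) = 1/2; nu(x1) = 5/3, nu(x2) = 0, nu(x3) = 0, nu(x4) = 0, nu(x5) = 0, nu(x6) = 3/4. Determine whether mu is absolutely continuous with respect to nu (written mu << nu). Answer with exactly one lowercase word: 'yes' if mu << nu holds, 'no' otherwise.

mu << nu means: every nu-null measurable set is also mu-null; equivalently, for every atom x, if nu({x}) = 0 then mu({x}) = 0.
Checking each atom:
  x1: nu = 5/3 > 0 -> no constraint.
  x2: nu = 0, mu = 0 -> consistent with mu << nu.
  x3: nu = 0, mu = 0 -> consistent with mu << nu.
  x4: nu = 0, mu = 0 -> consistent with mu << nu.
  x5: nu = 0, mu = 0 -> consistent with mu << nu.
  x6: nu = 3/4 > 0 -> no constraint.
No atom violates the condition. Therefore mu << nu.

yes


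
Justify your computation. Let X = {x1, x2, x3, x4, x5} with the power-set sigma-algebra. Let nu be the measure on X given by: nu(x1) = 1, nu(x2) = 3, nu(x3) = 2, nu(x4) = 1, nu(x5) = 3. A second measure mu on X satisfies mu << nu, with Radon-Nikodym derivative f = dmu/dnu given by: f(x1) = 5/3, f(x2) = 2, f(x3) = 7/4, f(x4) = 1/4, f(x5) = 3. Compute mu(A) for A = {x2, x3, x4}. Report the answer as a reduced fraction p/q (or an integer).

By the defining property of the Radon-Nikodym derivative, for every measurable set A,
  mu(A) = integral_A f dnu.
Since nu is a discrete measure concentrated on the atoms of X, the integral over A reduces to the sum
  mu(A) = sum_{x in A} f(x) * nu({x}).
Computing each term:
  x2: f(x2) * nu(x2) = 2 * 3 = 6.
  x3: f(x3) * nu(x3) = 7/4 * 2 = 7/2.
  x4: f(x4) * nu(x4) = 1/4 * 1 = 1/4.
Summing: mu(A) = 6 + 7/2 + 1/4 = 39/4.

39/4


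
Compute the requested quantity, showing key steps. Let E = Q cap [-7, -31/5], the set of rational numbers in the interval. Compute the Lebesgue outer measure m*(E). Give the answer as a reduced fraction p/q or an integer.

E = Q cap [-7, -31/5] is a subset of Q, which is countable. Enumerate Q = {q_1, q_2, ...}; for any eps > 0, cover q_k by the open interval (q_k - eps/2^(k+1), q_k + eps/2^(k+1)), of length eps/2^k. The total cover length is sum_{k>=1} eps/2^k = eps. Hence m*(E) <= m*(Q) <= eps for every eps > 0, and since outer measure is non-negative, m*(E) = 0.

0


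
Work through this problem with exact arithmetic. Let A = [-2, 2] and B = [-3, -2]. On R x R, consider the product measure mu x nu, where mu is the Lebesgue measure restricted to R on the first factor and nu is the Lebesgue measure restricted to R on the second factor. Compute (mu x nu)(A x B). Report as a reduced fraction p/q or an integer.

For a measurable rectangle A x B, the product measure satisfies
  (mu x nu)(A x B) = mu(A) * nu(B).
  mu(A) = 4.
  nu(B) = 1.
  (mu x nu)(A x B) = 4 * 1 = 4.

4


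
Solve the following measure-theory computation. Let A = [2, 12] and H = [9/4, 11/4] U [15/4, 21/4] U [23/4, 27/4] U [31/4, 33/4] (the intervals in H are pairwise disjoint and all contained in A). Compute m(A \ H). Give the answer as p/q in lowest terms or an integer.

The ambient interval has length m(A) = 12 - 2 = 10.
Since the holes are disjoint and sit inside A, by finite additivity
  m(H) = sum_i (b_i - a_i), and m(A \ H) = m(A) - m(H).
Computing the hole measures:
  m(H_1) = 11/4 - 9/4 = 1/2.
  m(H_2) = 21/4 - 15/4 = 3/2.
  m(H_3) = 27/4 - 23/4 = 1.
  m(H_4) = 33/4 - 31/4 = 1/2.
Summed: m(H) = 1/2 + 3/2 + 1 + 1/2 = 7/2.
So m(A \ H) = 10 - 7/2 = 13/2.

13/2


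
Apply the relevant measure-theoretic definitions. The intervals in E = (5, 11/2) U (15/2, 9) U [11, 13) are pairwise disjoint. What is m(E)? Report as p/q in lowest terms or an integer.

For pairwise disjoint intervals, m(union_i I_i) = sum_i m(I_i),
and m is invariant under swapping open/closed endpoints (single points have measure 0).
So m(E) = sum_i (b_i - a_i).
  I_1 has length 11/2 - 5 = 1/2.
  I_2 has length 9 - 15/2 = 3/2.
  I_3 has length 13 - 11 = 2.
Summing:
  m(E) = 1/2 + 3/2 + 2 = 4.

4


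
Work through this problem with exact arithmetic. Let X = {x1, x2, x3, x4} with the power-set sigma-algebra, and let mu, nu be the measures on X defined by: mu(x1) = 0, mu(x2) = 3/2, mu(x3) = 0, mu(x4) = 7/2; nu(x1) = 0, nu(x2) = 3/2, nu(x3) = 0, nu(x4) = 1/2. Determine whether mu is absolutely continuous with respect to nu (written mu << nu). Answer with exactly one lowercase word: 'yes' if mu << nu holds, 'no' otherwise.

mu << nu means: every nu-null measurable set is also mu-null; equivalently, for every atom x, if nu({x}) = 0 then mu({x}) = 0.
Checking each atom:
  x1: nu = 0, mu = 0 -> consistent with mu << nu.
  x2: nu = 3/2 > 0 -> no constraint.
  x3: nu = 0, mu = 0 -> consistent with mu << nu.
  x4: nu = 1/2 > 0 -> no constraint.
No atom violates the condition. Therefore mu << nu.

yes


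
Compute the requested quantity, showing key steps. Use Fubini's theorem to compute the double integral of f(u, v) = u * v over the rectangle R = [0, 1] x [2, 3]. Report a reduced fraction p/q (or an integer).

f(u, v) is a tensor product of a function of u and a function of v, and both factors are bounded continuous (hence Lebesgue integrable) on the rectangle, so Fubini's theorem applies:
  integral_R f d(m x m) = (integral_a1^b1 u du) * (integral_a2^b2 v dv).
Inner integral in u: integral_{0}^{1} u du = (1^2 - 0^2)/2
  = 1/2.
Inner integral in v: integral_{2}^{3} v dv = (3^2 - 2^2)/2
  = 5/2.
Product: (1/2) * (5/2) = 5/4.

5/4


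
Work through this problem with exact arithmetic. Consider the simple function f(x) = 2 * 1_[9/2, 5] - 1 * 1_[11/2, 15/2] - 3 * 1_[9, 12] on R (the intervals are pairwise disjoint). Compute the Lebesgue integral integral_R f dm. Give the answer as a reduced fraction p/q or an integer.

For a simple function f = sum_i c_i * 1_{A_i} with disjoint A_i,
  integral f dm = sum_i c_i * m(A_i).
Lengths of the A_i:
  m(A_1) = 5 - 9/2 = 1/2.
  m(A_2) = 15/2 - 11/2 = 2.
  m(A_3) = 12 - 9 = 3.
Contributions c_i * m(A_i):
  (2) * (1/2) = 1.
  (-1) * (2) = -2.
  (-3) * (3) = -9.
Total: 1 - 2 - 9 = -10.

-10


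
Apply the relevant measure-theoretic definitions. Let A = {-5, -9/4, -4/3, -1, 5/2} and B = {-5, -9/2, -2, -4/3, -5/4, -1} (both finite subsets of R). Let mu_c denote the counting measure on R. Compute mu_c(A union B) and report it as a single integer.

Counting measure on a finite set equals cardinality. By inclusion-exclusion, |A union B| = |A| + |B| - |A cap B|.
|A| = 5, |B| = 6, |A cap B| = 3.
So mu_c(A union B) = 5 + 6 - 3 = 8.

8


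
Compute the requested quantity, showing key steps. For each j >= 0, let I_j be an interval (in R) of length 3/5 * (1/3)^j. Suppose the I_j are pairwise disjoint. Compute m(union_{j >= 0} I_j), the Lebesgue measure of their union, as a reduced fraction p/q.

By countable additivity of the Lebesgue measure on pairwise disjoint measurable sets,
  m(union_{j >= 0} I_j) = sum_{j >= 0} m(I_j) = sum_{j >= 0} a * r^j,
  with a = 3/5 and r = 1/3.
Since 0 < r = 1/3 < 1, the geometric series converges:
  sum_{j >= 0} a * r^j = a / (1 - r).
  = 3/5 / (1 - 1/3)
  = 3/5 / (2/3)
  = 9/10.

9/10


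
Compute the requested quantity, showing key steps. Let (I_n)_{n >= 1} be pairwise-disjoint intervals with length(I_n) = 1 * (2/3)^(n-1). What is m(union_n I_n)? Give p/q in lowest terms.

By countable additivity of the Lebesgue measure on pairwise disjoint measurable sets,
  m(union_{n >= 1} I_n) = sum_{n >= 1} m(I_n) = sum_{n >= 1} a * r^(n-1),
  with a = 1 and r = 2/3.
Since 0 < r = 2/3 < 1, the geometric series converges:
  sum_{n >= 1} a * r^(n-1) = a / (1 - r).
  = 1 / (1 - 2/3)
  = 1 / (1/3)
  = 3.

3


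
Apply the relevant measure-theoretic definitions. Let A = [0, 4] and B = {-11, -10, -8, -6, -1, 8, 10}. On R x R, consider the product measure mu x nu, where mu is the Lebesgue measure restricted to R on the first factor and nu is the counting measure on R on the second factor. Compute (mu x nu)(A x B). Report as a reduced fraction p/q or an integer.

For a measurable rectangle A x B, the product measure satisfies
  (mu x nu)(A x B) = mu(A) * nu(B).
  mu(A) = 4.
  nu(B) = 7.
  (mu x nu)(A x B) = 4 * 7 = 28.

28


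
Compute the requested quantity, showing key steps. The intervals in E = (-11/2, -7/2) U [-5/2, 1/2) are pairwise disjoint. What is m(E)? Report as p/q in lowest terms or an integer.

For pairwise disjoint intervals, m(union_i I_i) = sum_i m(I_i),
and m is invariant under swapping open/closed endpoints (single points have measure 0).
So m(E) = sum_i (b_i - a_i).
  I_1 has length -7/2 - (-11/2) = 2.
  I_2 has length 1/2 - (-5/2) = 3.
Summing:
  m(E) = 2 + 3 = 5.

5


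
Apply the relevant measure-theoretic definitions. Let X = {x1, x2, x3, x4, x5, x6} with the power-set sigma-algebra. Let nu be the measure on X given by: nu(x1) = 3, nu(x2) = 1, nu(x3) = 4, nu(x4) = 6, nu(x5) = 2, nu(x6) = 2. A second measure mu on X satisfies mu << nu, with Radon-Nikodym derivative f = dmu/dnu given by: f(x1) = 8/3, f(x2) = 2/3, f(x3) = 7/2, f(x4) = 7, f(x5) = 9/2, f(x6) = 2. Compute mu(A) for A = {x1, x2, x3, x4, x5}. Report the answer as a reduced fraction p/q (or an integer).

By the defining property of the Radon-Nikodym derivative, for every measurable set A,
  mu(A) = integral_A f dnu.
Since nu is a discrete measure concentrated on the atoms of X, the integral over A reduces to the sum
  mu(A) = sum_{x in A} f(x) * nu({x}).
Computing each term:
  x1: f(x1) * nu(x1) = 8/3 * 3 = 8.
  x2: f(x2) * nu(x2) = 2/3 * 1 = 2/3.
  x3: f(x3) * nu(x3) = 7/2 * 4 = 14.
  x4: f(x4) * nu(x4) = 7 * 6 = 42.
  x5: f(x5) * nu(x5) = 9/2 * 2 = 9.
Summing: mu(A) = 8 + 2/3 + 14 + 42 + 9 = 221/3.

221/3


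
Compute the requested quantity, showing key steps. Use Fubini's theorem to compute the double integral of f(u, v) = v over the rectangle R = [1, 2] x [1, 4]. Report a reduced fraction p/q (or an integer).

f(u, v) is a tensor product of a function of u and a function of v, and both factors are bounded continuous (hence Lebesgue integrable) on the rectangle, so Fubini's theorem applies:
  integral_R f d(m x m) = (integral_a1^b1 1 du) * (integral_a2^b2 v dv).
Inner integral in u: integral_{1}^{2} 1 du = (2^1 - 1^1)/1
  = 1.
Inner integral in v: integral_{1}^{4} v dv = (4^2 - 1^2)/2
  = 15/2.
Product: (1) * (15/2) = 15/2.

15/2


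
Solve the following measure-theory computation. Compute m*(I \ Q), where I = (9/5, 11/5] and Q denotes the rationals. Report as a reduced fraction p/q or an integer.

The interval I = (9/5, 11/5] has m(I) = 11/5 - 9/5 = 2/5 (endpoints are measure-zero, so open/closed/half-open agree). Write I = (I cap Q) u (I \ Q). The rationals in I are countable, so m*(I cap Q) = 0 (cover each rational by intervals whose total length is arbitrarily small). By countable subadditivity m*(I) <= m*(I cap Q) + m*(I \ Q), hence m*(I \ Q) >= m(I) = 2/5. The reverse inequality m*(I \ Q) <= m*(I) = 2/5 is trivial since (I \ Q) is a subset of I. Therefore m*(I \ Q) = 2/5.

2/5


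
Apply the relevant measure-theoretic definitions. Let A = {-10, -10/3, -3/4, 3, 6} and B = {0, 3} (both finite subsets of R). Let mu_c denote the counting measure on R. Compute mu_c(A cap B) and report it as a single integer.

Counting measure on a finite set equals cardinality. mu_c(A cap B) = |A cap B| (elements appearing in both).
Enumerating the elements of A that also lie in B gives 1 element(s).
So mu_c(A cap B) = 1.

1


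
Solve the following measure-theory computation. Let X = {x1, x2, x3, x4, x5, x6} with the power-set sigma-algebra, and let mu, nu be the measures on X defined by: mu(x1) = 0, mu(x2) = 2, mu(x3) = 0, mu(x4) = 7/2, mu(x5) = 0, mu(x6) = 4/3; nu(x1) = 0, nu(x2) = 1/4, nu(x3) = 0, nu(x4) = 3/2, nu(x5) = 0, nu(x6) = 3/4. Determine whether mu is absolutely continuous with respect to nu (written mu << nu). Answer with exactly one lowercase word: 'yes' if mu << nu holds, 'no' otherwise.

mu << nu means: every nu-null measurable set is also mu-null; equivalently, for every atom x, if nu({x}) = 0 then mu({x}) = 0.
Checking each atom:
  x1: nu = 0, mu = 0 -> consistent with mu << nu.
  x2: nu = 1/4 > 0 -> no constraint.
  x3: nu = 0, mu = 0 -> consistent with mu << nu.
  x4: nu = 3/2 > 0 -> no constraint.
  x5: nu = 0, mu = 0 -> consistent with mu << nu.
  x6: nu = 3/4 > 0 -> no constraint.
No atom violates the condition. Therefore mu << nu.

yes


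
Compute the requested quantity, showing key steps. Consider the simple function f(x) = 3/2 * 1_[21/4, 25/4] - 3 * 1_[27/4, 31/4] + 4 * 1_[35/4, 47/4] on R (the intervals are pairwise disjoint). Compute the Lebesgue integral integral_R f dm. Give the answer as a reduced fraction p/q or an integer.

For a simple function f = sum_i c_i * 1_{A_i} with disjoint A_i,
  integral f dm = sum_i c_i * m(A_i).
Lengths of the A_i:
  m(A_1) = 25/4 - 21/4 = 1.
  m(A_2) = 31/4 - 27/4 = 1.
  m(A_3) = 47/4 - 35/4 = 3.
Contributions c_i * m(A_i):
  (3/2) * (1) = 3/2.
  (-3) * (1) = -3.
  (4) * (3) = 12.
Total: 3/2 - 3 + 12 = 21/2.

21/2


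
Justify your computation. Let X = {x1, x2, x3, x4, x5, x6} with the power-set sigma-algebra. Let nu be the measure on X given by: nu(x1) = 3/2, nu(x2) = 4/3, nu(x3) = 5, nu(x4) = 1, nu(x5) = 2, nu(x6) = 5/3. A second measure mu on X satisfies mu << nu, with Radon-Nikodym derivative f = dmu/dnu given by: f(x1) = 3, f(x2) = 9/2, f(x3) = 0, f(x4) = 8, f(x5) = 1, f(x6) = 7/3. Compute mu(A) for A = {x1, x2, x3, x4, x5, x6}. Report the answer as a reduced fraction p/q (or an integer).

By the defining property of the Radon-Nikodym derivative, for every measurable set A,
  mu(A) = integral_A f dnu.
Since nu is a discrete measure concentrated on the atoms of X, the integral over A reduces to the sum
  mu(A) = sum_{x in A} f(x) * nu({x}).
Computing each term:
  x1: f(x1) * nu(x1) = 3 * 3/2 = 9/2.
  x2: f(x2) * nu(x2) = 9/2 * 4/3 = 6.
  x3: f(x3) * nu(x3) = 0 * 5 = 0.
  x4: f(x4) * nu(x4) = 8 * 1 = 8.
  x5: f(x5) * nu(x5) = 1 * 2 = 2.
  x6: f(x6) * nu(x6) = 7/3 * 5/3 = 35/9.
Summing: mu(A) = 9/2 + 6 + 0 + 8 + 2 + 35/9 = 439/18.

439/18


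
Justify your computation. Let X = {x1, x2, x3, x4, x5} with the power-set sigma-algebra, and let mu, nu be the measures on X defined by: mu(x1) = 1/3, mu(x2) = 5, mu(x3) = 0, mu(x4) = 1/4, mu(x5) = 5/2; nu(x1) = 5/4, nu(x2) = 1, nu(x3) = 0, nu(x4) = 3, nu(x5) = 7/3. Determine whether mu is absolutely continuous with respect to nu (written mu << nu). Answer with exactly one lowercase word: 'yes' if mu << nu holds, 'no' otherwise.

mu << nu means: every nu-null measurable set is also mu-null; equivalently, for every atom x, if nu({x}) = 0 then mu({x}) = 0.
Checking each atom:
  x1: nu = 5/4 > 0 -> no constraint.
  x2: nu = 1 > 0 -> no constraint.
  x3: nu = 0, mu = 0 -> consistent with mu << nu.
  x4: nu = 3 > 0 -> no constraint.
  x5: nu = 7/3 > 0 -> no constraint.
No atom violates the condition. Therefore mu << nu.

yes


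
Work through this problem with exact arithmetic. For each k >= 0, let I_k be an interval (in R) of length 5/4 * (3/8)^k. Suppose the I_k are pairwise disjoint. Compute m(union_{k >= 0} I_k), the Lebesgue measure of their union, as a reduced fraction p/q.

By countable additivity of the Lebesgue measure on pairwise disjoint measurable sets,
  m(union_{k >= 0} I_k) = sum_{k >= 0} m(I_k) = sum_{k >= 0} a * r^k,
  with a = 5/4 and r = 3/8.
Since 0 < r = 3/8 < 1, the geometric series converges:
  sum_{k >= 0} a * r^k = a / (1 - r).
  = 5/4 / (1 - 3/8)
  = 5/4 / (5/8)
  = 2.

2


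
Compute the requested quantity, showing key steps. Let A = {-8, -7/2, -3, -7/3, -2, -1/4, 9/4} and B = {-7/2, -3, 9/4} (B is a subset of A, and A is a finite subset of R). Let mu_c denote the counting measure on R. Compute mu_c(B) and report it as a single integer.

Counting measure assigns mu_c(E) = |E| (number of elements) when E is finite.
B has 3 element(s), so mu_c(B) = 3.

3


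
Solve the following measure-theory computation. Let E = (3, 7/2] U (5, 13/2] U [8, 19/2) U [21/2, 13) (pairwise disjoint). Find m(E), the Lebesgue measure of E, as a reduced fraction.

For pairwise disjoint intervals, m(union_i I_i) = sum_i m(I_i),
and m is invariant under swapping open/closed endpoints (single points have measure 0).
So m(E) = sum_i (b_i - a_i).
  I_1 has length 7/2 - 3 = 1/2.
  I_2 has length 13/2 - 5 = 3/2.
  I_3 has length 19/2 - 8 = 3/2.
  I_4 has length 13 - 21/2 = 5/2.
Summing:
  m(E) = 1/2 + 3/2 + 3/2 + 5/2 = 6.

6


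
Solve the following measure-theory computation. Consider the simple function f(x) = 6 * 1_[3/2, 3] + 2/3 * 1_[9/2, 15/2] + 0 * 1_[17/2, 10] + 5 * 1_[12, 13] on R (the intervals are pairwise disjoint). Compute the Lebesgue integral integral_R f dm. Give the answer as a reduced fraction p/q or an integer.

For a simple function f = sum_i c_i * 1_{A_i} with disjoint A_i,
  integral f dm = sum_i c_i * m(A_i).
Lengths of the A_i:
  m(A_1) = 3 - 3/2 = 3/2.
  m(A_2) = 15/2 - 9/2 = 3.
  m(A_3) = 10 - 17/2 = 3/2.
  m(A_4) = 13 - 12 = 1.
Contributions c_i * m(A_i):
  (6) * (3/2) = 9.
  (2/3) * (3) = 2.
  (0) * (3/2) = 0.
  (5) * (1) = 5.
Total: 9 + 2 + 0 + 5 = 16.

16


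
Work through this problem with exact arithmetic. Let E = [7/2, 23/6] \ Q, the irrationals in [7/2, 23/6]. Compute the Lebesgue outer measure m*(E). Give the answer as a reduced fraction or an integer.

The interval I = [7/2, 23/6] has m(I) = 23/6 - 7/2 = 1/3 (endpoints are measure-zero, so open/closed/half-open agree). Write I = (I cap Q) u (I \ Q). The rationals in I are countable, so m*(I cap Q) = 0 (cover each rational by intervals whose total length is arbitrarily small). By countable subadditivity m*(I) <= m*(I cap Q) + m*(I \ Q), hence m*(I \ Q) >= m(I) = 1/3. The reverse inequality m*(I \ Q) <= m*(I) = 1/3 is trivial since (I \ Q) is a subset of I. Therefore m*(I \ Q) = 1/3.

1/3


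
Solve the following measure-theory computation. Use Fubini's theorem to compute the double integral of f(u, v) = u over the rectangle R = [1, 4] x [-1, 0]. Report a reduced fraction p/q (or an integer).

f(u, v) is a tensor product of a function of u and a function of v, and both factors are bounded continuous (hence Lebesgue integrable) on the rectangle, so Fubini's theorem applies:
  integral_R f d(m x m) = (integral_a1^b1 u du) * (integral_a2^b2 1 dv).
Inner integral in u: integral_{1}^{4} u du = (4^2 - 1^2)/2
  = 15/2.
Inner integral in v: integral_{-1}^{0} 1 dv = (0^1 - (-1)^1)/1
  = 1.
Product: (15/2) * (1) = 15/2.

15/2


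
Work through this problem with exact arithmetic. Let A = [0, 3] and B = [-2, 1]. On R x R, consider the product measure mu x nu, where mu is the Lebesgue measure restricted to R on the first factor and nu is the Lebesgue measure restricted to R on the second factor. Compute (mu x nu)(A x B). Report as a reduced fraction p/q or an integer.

For a measurable rectangle A x B, the product measure satisfies
  (mu x nu)(A x B) = mu(A) * nu(B).
  mu(A) = 3.
  nu(B) = 3.
  (mu x nu)(A x B) = 3 * 3 = 9.

9


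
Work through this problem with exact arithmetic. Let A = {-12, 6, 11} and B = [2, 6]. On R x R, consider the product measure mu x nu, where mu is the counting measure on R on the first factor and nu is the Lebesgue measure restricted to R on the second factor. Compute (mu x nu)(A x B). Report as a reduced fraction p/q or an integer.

For a measurable rectangle A x B, the product measure satisfies
  (mu x nu)(A x B) = mu(A) * nu(B).
  mu(A) = 3.
  nu(B) = 4.
  (mu x nu)(A x B) = 3 * 4 = 12.

12


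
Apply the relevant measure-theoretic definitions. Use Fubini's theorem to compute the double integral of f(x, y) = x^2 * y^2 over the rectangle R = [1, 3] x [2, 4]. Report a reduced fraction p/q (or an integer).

f(x, y) is a tensor product of a function of x and a function of y, and both factors are bounded continuous (hence Lebesgue integrable) on the rectangle, so Fubini's theorem applies:
  integral_R f d(m x m) = (integral_a1^b1 x^2 dx) * (integral_a2^b2 y^2 dy).
Inner integral in x: integral_{1}^{3} x^2 dx = (3^3 - 1^3)/3
  = 26/3.
Inner integral in y: integral_{2}^{4} y^2 dy = (4^3 - 2^3)/3
  = 56/3.
Product: (26/3) * (56/3) = 1456/9.

1456/9


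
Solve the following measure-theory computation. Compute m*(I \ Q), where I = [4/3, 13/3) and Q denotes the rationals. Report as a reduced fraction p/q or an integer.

The interval I = [4/3, 13/3) has m(I) = 13/3 - 4/3 = 3 (endpoints are measure-zero, so open/closed/half-open agree). Write I = (I cap Q) u (I \ Q). The rationals in I are countable, so m*(I cap Q) = 0 (cover each rational by intervals whose total length is arbitrarily small). By countable subadditivity m*(I) <= m*(I cap Q) + m*(I \ Q), hence m*(I \ Q) >= m(I) = 3. The reverse inequality m*(I \ Q) <= m*(I) = 3 is trivial since (I \ Q) is a subset of I. Therefore m*(I \ Q) = 3.

3


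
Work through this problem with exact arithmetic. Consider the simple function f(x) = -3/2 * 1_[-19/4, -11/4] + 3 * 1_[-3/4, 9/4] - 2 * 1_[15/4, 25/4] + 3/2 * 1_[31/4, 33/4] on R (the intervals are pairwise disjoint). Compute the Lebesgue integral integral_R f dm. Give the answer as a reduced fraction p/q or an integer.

For a simple function f = sum_i c_i * 1_{A_i} with disjoint A_i,
  integral f dm = sum_i c_i * m(A_i).
Lengths of the A_i:
  m(A_1) = -11/4 - (-19/4) = 2.
  m(A_2) = 9/4 - (-3/4) = 3.
  m(A_3) = 25/4 - 15/4 = 5/2.
  m(A_4) = 33/4 - 31/4 = 1/2.
Contributions c_i * m(A_i):
  (-3/2) * (2) = -3.
  (3) * (3) = 9.
  (-2) * (5/2) = -5.
  (3/2) * (1/2) = 3/4.
Total: -3 + 9 - 5 + 3/4 = 7/4.

7/4


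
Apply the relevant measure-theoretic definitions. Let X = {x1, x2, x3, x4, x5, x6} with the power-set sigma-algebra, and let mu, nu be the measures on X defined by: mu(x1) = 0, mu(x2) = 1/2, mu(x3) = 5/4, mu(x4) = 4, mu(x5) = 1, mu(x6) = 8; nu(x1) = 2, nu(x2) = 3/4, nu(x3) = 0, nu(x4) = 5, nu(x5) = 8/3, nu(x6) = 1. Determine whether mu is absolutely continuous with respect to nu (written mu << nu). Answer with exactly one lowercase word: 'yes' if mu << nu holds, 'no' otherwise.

mu << nu means: every nu-null measurable set is also mu-null; equivalently, for every atom x, if nu({x}) = 0 then mu({x}) = 0.
Checking each atom:
  x1: nu = 2 > 0 -> no constraint.
  x2: nu = 3/4 > 0 -> no constraint.
  x3: nu = 0, mu = 5/4 > 0 -> violates mu << nu.
  x4: nu = 5 > 0 -> no constraint.
  x5: nu = 8/3 > 0 -> no constraint.
  x6: nu = 1 > 0 -> no constraint.
The atom(s) x3 violate the condition (nu = 0 but mu > 0). Therefore mu is NOT absolutely continuous w.r.t. nu.

no


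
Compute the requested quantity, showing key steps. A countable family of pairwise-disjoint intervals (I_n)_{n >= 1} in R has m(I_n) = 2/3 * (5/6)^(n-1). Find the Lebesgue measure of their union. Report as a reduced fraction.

By countable additivity of the Lebesgue measure on pairwise disjoint measurable sets,
  m(union_{n >= 1} I_n) = sum_{n >= 1} m(I_n) = sum_{n >= 1} a * r^(n-1),
  with a = 2/3 and r = 5/6.
Since 0 < r = 5/6 < 1, the geometric series converges:
  sum_{n >= 1} a * r^(n-1) = a / (1 - r).
  = 2/3 / (1 - 5/6)
  = 2/3 / (1/6)
  = 4.

4


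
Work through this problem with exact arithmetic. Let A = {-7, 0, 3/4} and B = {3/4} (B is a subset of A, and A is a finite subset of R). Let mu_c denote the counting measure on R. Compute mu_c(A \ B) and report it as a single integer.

Counting measure assigns mu_c(E) = |E| (number of elements) when E is finite. For B subset A, A \ B is the set of elements of A not in B, so |A \ B| = |A| - |B|.
|A| = 3, |B| = 1, so mu_c(A \ B) = 3 - 1 = 2.

2


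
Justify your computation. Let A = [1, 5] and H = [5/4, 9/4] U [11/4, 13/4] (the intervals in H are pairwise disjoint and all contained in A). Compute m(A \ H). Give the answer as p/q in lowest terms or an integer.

The ambient interval has length m(A) = 5 - 1 = 4.
Since the holes are disjoint and sit inside A, by finite additivity
  m(H) = sum_i (b_i - a_i), and m(A \ H) = m(A) - m(H).
Computing the hole measures:
  m(H_1) = 9/4 - 5/4 = 1.
  m(H_2) = 13/4 - 11/4 = 1/2.
Summed: m(H) = 1 + 1/2 = 3/2.
So m(A \ H) = 4 - 3/2 = 5/2.

5/2


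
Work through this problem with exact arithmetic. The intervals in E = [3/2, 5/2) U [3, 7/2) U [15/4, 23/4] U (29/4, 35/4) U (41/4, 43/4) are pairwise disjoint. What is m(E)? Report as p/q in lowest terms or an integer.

For pairwise disjoint intervals, m(union_i I_i) = sum_i m(I_i),
and m is invariant under swapping open/closed endpoints (single points have measure 0).
So m(E) = sum_i (b_i - a_i).
  I_1 has length 5/2 - 3/2 = 1.
  I_2 has length 7/2 - 3 = 1/2.
  I_3 has length 23/4 - 15/4 = 2.
  I_4 has length 35/4 - 29/4 = 3/2.
  I_5 has length 43/4 - 41/4 = 1/2.
Summing:
  m(E) = 1 + 1/2 + 2 + 3/2 + 1/2 = 11/2.

11/2


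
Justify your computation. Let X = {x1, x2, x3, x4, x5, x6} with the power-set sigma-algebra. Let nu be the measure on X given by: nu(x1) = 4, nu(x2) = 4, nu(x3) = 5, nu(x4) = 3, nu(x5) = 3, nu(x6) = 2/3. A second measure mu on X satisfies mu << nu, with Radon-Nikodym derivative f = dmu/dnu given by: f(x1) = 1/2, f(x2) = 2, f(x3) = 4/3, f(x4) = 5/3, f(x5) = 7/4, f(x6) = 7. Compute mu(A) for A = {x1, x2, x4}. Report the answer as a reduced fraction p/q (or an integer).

By the defining property of the Radon-Nikodym derivative, for every measurable set A,
  mu(A) = integral_A f dnu.
Since nu is a discrete measure concentrated on the atoms of X, the integral over A reduces to the sum
  mu(A) = sum_{x in A} f(x) * nu({x}).
Computing each term:
  x1: f(x1) * nu(x1) = 1/2 * 4 = 2.
  x2: f(x2) * nu(x2) = 2 * 4 = 8.
  x4: f(x4) * nu(x4) = 5/3 * 3 = 5.
Summing: mu(A) = 2 + 8 + 5 = 15.

15


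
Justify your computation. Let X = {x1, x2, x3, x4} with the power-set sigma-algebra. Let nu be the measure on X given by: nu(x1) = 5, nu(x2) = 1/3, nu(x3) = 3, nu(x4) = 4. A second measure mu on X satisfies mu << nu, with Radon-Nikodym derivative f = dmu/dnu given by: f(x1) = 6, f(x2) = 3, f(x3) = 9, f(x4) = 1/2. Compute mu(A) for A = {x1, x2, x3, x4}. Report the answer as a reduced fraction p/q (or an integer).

By the defining property of the Radon-Nikodym derivative, for every measurable set A,
  mu(A) = integral_A f dnu.
Since nu is a discrete measure concentrated on the atoms of X, the integral over A reduces to the sum
  mu(A) = sum_{x in A} f(x) * nu({x}).
Computing each term:
  x1: f(x1) * nu(x1) = 6 * 5 = 30.
  x2: f(x2) * nu(x2) = 3 * 1/3 = 1.
  x3: f(x3) * nu(x3) = 9 * 3 = 27.
  x4: f(x4) * nu(x4) = 1/2 * 4 = 2.
Summing: mu(A) = 30 + 1 + 27 + 2 = 60.

60


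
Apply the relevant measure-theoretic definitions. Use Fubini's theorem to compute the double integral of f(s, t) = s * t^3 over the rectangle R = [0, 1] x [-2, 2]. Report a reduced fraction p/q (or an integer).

f(s, t) is a tensor product of a function of s and a function of t, and both factors are bounded continuous (hence Lebesgue integrable) on the rectangle, so Fubini's theorem applies:
  integral_R f d(m x m) = (integral_a1^b1 s ds) * (integral_a2^b2 t^3 dt).
Inner integral in s: integral_{0}^{1} s ds = (1^2 - 0^2)/2
  = 1/2.
Inner integral in t: integral_{-2}^{2} t^3 dt = (2^4 - (-2)^4)/4
  = 0.
Product: (1/2) * (0) = 0.

0


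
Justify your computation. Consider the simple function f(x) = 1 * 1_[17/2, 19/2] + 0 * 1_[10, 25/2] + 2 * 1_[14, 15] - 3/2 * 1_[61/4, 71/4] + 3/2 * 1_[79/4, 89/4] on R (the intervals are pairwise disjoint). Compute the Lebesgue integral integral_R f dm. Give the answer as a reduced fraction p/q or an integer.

For a simple function f = sum_i c_i * 1_{A_i} with disjoint A_i,
  integral f dm = sum_i c_i * m(A_i).
Lengths of the A_i:
  m(A_1) = 19/2 - 17/2 = 1.
  m(A_2) = 25/2 - 10 = 5/2.
  m(A_3) = 15 - 14 = 1.
  m(A_4) = 71/4 - 61/4 = 5/2.
  m(A_5) = 89/4 - 79/4 = 5/2.
Contributions c_i * m(A_i):
  (1) * (1) = 1.
  (0) * (5/2) = 0.
  (2) * (1) = 2.
  (-3/2) * (5/2) = -15/4.
  (3/2) * (5/2) = 15/4.
Total: 1 + 0 + 2 - 15/4 + 15/4 = 3.

3


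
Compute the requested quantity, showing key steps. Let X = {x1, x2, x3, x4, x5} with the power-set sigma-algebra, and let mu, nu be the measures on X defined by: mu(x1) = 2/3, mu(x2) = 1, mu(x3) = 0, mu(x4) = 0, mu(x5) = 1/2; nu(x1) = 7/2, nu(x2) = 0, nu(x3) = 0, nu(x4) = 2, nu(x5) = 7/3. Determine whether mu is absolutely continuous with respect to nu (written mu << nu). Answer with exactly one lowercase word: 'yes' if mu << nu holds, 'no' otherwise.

mu << nu means: every nu-null measurable set is also mu-null; equivalently, for every atom x, if nu({x}) = 0 then mu({x}) = 0.
Checking each atom:
  x1: nu = 7/2 > 0 -> no constraint.
  x2: nu = 0, mu = 1 > 0 -> violates mu << nu.
  x3: nu = 0, mu = 0 -> consistent with mu << nu.
  x4: nu = 2 > 0 -> no constraint.
  x5: nu = 7/3 > 0 -> no constraint.
The atom(s) x2 violate the condition (nu = 0 but mu > 0). Therefore mu is NOT absolutely continuous w.r.t. nu.

no


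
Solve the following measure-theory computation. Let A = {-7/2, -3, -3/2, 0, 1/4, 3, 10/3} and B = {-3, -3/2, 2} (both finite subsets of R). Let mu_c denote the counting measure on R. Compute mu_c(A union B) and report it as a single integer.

Counting measure on a finite set equals cardinality. By inclusion-exclusion, |A union B| = |A| + |B| - |A cap B|.
|A| = 7, |B| = 3, |A cap B| = 2.
So mu_c(A union B) = 7 + 3 - 2 = 8.

8


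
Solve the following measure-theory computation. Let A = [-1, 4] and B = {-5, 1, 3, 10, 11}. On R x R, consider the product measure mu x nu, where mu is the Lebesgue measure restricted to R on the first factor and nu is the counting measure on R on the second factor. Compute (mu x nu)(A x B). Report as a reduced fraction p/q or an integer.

For a measurable rectangle A x B, the product measure satisfies
  (mu x nu)(A x B) = mu(A) * nu(B).
  mu(A) = 5.
  nu(B) = 5.
  (mu x nu)(A x B) = 5 * 5 = 25.

25


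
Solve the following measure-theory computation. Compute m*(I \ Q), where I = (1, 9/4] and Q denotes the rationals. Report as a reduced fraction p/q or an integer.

The interval I = (1, 9/4] has m(I) = 9/4 - 1 = 5/4 (endpoints are measure-zero, so open/closed/half-open agree). Write I = (I cap Q) u (I \ Q). The rationals in I are countable, so m*(I cap Q) = 0 (cover each rational by intervals whose total length is arbitrarily small). By countable subadditivity m*(I) <= m*(I cap Q) + m*(I \ Q), hence m*(I \ Q) >= m(I) = 5/4. The reverse inequality m*(I \ Q) <= m*(I) = 5/4 is trivial since (I \ Q) is a subset of I. Therefore m*(I \ Q) = 5/4.

5/4


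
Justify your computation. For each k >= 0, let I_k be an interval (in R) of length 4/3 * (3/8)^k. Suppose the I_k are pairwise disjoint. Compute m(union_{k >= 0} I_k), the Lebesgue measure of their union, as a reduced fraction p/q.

By countable additivity of the Lebesgue measure on pairwise disjoint measurable sets,
  m(union_{k >= 0} I_k) = sum_{k >= 0} m(I_k) = sum_{k >= 0} a * r^k,
  with a = 4/3 and r = 3/8.
Since 0 < r = 3/8 < 1, the geometric series converges:
  sum_{k >= 0} a * r^k = a / (1 - r).
  = 4/3 / (1 - 3/8)
  = 4/3 / (5/8)
  = 32/15.

32/15


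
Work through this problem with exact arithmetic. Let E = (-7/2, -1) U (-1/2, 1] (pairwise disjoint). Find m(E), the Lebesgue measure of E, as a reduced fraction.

For pairwise disjoint intervals, m(union_i I_i) = sum_i m(I_i),
and m is invariant under swapping open/closed endpoints (single points have measure 0).
So m(E) = sum_i (b_i - a_i).
  I_1 has length -1 - (-7/2) = 5/2.
  I_2 has length 1 - (-1/2) = 3/2.
Summing:
  m(E) = 5/2 + 3/2 = 4.

4


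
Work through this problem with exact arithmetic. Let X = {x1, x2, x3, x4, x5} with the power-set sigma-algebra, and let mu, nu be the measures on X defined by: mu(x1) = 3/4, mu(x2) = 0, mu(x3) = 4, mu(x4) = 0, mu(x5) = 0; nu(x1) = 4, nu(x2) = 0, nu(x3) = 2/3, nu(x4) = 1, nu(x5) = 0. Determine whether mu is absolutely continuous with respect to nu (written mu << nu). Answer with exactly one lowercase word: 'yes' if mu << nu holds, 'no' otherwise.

mu << nu means: every nu-null measurable set is also mu-null; equivalently, for every atom x, if nu({x}) = 0 then mu({x}) = 0.
Checking each atom:
  x1: nu = 4 > 0 -> no constraint.
  x2: nu = 0, mu = 0 -> consistent with mu << nu.
  x3: nu = 2/3 > 0 -> no constraint.
  x4: nu = 1 > 0 -> no constraint.
  x5: nu = 0, mu = 0 -> consistent with mu << nu.
No atom violates the condition. Therefore mu << nu.

yes


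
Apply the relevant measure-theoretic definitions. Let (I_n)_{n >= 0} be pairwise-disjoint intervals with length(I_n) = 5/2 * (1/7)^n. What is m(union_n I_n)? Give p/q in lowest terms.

By countable additivity of the Lebesgue measure on pairwise disjoint measurable sets,
  m(union_{n >= 0} I_n) = sum_{n >= 0} m(I_n) = sum_{n >= 0} a * r^n,
  with a = 5/2 and r = 1/7.
Since 0 < r = 1/7 < 1, the geometric series converges:
  sum_{n >= 0} a * r^n = a / (1 - r).
  = 5/2 / (1 - 1/7)
  = 5/2 / (6/7)
  = 35/12.

35/12


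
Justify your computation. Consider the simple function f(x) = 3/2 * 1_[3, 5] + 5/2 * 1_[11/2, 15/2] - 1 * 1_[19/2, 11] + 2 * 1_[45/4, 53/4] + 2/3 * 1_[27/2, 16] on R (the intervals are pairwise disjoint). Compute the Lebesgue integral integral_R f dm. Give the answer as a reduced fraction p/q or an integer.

For a simple function f = sum_i c_i * 1_{A_i} with disjoint A_i,
  integral f dm = sum_i c_i * m(A_i).
Lengths of the A_i:
  m(A_1) = 5 - 3 = 2.
  m(A_2) = 15/2 - 11/2 = 2.
  m(A_3) = 11 - 19/2 = 3/2.
  m(A_4) = 53/4 - 45/4 = 2.
  m(A_5) = 16 - 27/2 = 5/2.
Contributions c_i * m(A_i):
  (3/2) * (2) = 3.
  (5/2) * (2) = 5.
  (-1) * (3/2) = -3/2.
  (2) * (2) = 4.
  (2/3) * (5/2) = 5/3.
Total: 3 + 5 - 3/2 + 4 + 5/3 = 73/6.

73/6


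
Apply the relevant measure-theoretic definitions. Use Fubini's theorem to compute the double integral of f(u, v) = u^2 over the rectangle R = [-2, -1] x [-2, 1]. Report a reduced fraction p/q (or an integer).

f(u, v) is a tensor product of a function of u and a function of v, and both factors are bounded continuous (hence Lebesgue integrable) on the rectangle, so Fubini's theorem applies:
  integral_R f d(m x m) = (integral_a1^b1 u^2 du) * (integral_a2^b2 1 dv).
Inner integral in u: integral_{-2}^{-1} u^2 du = ((-1)^3 - (-2)^3)/3
  = 7/3.
Inner integral in v: integral_{-2}^{1} 1 dv = (1^1 - (-2)^1)/1
  = 3.
Product: (7/3) * (3) = 7.

7


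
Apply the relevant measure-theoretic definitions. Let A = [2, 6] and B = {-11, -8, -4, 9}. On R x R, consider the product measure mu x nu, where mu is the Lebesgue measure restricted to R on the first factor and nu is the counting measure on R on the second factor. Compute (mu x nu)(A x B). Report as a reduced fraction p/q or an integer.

For a measurable rectangle A x B, the product measure satisfies
  (mu x nu)(A x B) = mu(A) * nu(B).
  mu(A) = 4.
  nu(B) = 4.
  (mu x nu)(A x B) = 4 * 4 = 16.

16


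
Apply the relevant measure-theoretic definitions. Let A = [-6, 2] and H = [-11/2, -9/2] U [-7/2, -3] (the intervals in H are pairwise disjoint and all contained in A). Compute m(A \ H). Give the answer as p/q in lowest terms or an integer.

The ambient interval has length m(A) = 2 - (-6) = 8.
Since the holes are disjoint and sit inside A, by finite additivity
  m(H) = sum_i (b_i - a_i), and m(A \ H) = m(A) - m(H).
Computing the hole measures:
  m(H_1) = -9/2 - (-11/2) = 1.
  m(H_2) = -3 - (-7/2) = 1/2.
Summed: m(H) = 1 + 1/2 = 3/2.
So m(A \ H) = 8 - 3/2 = 13/2.

13/2


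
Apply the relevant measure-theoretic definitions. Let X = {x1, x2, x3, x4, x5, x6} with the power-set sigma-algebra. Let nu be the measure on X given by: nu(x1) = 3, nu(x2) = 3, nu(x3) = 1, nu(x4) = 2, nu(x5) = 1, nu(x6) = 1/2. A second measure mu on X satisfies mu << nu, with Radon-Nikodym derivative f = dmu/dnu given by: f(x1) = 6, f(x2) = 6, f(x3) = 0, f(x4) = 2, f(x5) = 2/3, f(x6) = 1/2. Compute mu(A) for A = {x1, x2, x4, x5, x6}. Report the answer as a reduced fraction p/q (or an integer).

By the defining property of the Radon-Nikodym derivative, for every measurable set A,
  mu(A) = integral_A f dnu.
Since nu is a discrete measure concentrated on the atoms of X, the integral over A reduces to the sum
  mu(A) = sum_{x in A} f(x) * nu({x}).
Computing each term:
  x1: f(x1) * nu(x1) = 6 * 3 = 18.
  x2: f(x2) * nu(x2) = 6 * 3 = 18.
  x4: f(x4) * nu(x4) = 2 * 2 = 4.
  x5: f(x5) * nu(x5) = 2/3 * 1 = 2/3.
  x6: f(x6) * nu(x6) = 1/2 * 1/2 = 1/4.
Summing: mu(A) = 18 + 18 + 4 + 2/3 + 1/4 = 491/12.

491/12


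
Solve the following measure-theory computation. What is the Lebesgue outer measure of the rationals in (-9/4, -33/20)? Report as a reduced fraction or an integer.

E = Q cap (-9/4, -33/20) is a subset of Q, which is countable. Enumerate Q = {q_1, q_2, ...}; for any eps > 0, cover q_k by the open interval (q_k - eps/2^(k+1), q_k + eps/2^(k+1)), of length eps/2^k. The total cover length is sum_{k>=1} eps/2^k = eps. Hence m*(E) <= m*(Q) <= eps for every eps > 0, and since outer measure is non-negative, m*(E) = 0.

0


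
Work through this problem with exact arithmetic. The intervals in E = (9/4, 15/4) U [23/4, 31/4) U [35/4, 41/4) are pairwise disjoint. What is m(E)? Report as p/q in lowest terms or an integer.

For pairwise disjoint intervals, m(union_i I_i) = sum_i m(I_i),
and m is invariant under swapping open/closed endpoints (single points have measure 0).
So m(E) = sum_i (b_i - a_i).
  I_1 has length 15/4 - 9/4 = 3/2.
  I_2 has length 31/4 - 23/4 = 2.
  I_3 has length 41/4 - 35/4 = 3/2.
Summing:
  m(E) = 3/2 + 2 + 3/2 = 5.

5


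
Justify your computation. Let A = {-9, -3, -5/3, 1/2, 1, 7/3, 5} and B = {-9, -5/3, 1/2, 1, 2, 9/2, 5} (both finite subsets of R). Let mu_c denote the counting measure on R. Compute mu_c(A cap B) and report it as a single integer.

Counting measure on a finite set equals cardinality. mu_c(A cap B) = |A cap B| (elements appearing in both).
Enumerating the elements of A that also lie in B gives 5 element(s).
So mu_c(A cap B) = 5.

5


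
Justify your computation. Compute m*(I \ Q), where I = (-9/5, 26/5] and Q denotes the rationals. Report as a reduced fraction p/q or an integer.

The interval I = (-9/5, 26/5] has m(I) = 26/5 - (-9/5) = 7 (endpoints are measure-zero, so open/closed/half-open agree). Write I = (I cap Q) u (I \ Q). The rationals in I are countable, so m*(I cap Q) = 0 (cover each rational by intervals whose total length is arbitrarily small). By countable subadditivity m*(I) <= m*(I cap Q) + m*(I \ Q), hence m*(I \ Q) >= m(I) = 7. The reverse inequality m*(I \ Q) <= m*(I) = 7 is trivial since (I \ Q) is a subset of I. Therefore m*(I \ Q) = 7.

7


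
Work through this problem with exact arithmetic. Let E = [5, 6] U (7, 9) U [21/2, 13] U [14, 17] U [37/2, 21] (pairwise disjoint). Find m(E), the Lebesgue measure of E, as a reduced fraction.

For pairwise disjoint intervals, m(union_i I_i) = sum_i m(I_i),
and m is invariant under swapping open/closed endpoints (single points have measure 0).
So m(E) = sum_i (b_i - a_i).
  I_1 has length 6 - 5 = 1.
  I_2 has length 9 - 7 = 2.
  I_3 has length 13 - 21/2 = 5/2.
  I_4 has length 17 - 14 = 3.
  I_5 has length 21 - 37/2 = 5/2.
Summing:
  m(E) = 1 + 2 + 5/2 + 3 + 5/2 = 11.

11


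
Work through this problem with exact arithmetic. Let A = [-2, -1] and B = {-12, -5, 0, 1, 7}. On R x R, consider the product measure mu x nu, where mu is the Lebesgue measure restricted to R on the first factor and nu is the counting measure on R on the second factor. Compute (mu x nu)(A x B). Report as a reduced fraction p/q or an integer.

For a measurable rectangle A x B, the product measure satisfies
  (mu x nu)(A x B) = mu(A) * nu(B).
  mu(A) = 1.
  nu(B) = 5.
  (mu x nu)(A x B) = 1 * 5 = 5.

5
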